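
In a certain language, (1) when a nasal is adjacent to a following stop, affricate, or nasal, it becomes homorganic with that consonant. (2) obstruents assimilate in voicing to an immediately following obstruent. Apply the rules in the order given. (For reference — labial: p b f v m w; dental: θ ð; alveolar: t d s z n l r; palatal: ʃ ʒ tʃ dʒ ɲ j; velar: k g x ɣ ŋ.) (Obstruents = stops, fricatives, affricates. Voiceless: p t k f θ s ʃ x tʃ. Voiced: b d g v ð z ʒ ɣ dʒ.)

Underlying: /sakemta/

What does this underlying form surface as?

[sakenta]

Rule 1: /m/ before /t/ (alveolar) → [n]
After rule 1: sakenta
Rule 2: no segment meets the rule's conditions; no change.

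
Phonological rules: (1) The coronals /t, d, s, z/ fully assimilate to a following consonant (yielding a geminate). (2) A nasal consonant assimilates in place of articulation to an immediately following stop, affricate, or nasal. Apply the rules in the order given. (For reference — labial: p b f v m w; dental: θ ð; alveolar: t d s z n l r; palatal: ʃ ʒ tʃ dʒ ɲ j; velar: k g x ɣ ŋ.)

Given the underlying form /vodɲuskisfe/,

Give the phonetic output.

[voɲɲukkiffe]

Rule 1: /d/ before /ɲ/ → [ɲ] (total assimilation)
Rule 1: /s/ before /k/ → [k] (total assimilation)
Rule 1: /s/ before /f/ → [f] (total assimilation)
After rule 1: voɲɲukkiffe
Rule 2: no segment meets the rule's conditions; no change.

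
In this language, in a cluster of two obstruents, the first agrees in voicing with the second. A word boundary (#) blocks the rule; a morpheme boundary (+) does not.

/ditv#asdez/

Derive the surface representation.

/t/ before /v/ (voiced) → [d]
/s/ before /d/ (voiced) → [z]

[didv#azdez]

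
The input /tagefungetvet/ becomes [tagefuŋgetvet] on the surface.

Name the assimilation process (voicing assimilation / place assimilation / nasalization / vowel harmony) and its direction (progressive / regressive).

place assimilation, regressive

/n/→[ŋ].
Each target copies a feature from the following segment, so the direction is regressive.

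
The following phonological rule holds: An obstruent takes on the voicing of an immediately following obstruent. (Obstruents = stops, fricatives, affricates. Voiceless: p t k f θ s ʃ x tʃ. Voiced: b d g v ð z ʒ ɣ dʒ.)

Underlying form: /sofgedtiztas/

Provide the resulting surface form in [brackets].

[sovgettistas]

/f/ before /g/ (voiced) → [v]
/d/ before /t/ (voiceless) → [t]
/z/ before /t/ (voiceless) → [s]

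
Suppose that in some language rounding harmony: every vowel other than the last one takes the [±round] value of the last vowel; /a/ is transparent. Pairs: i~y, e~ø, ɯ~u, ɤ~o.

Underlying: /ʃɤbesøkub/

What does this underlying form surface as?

/ɤ/ harmonizes with /u/ ([+round]) → [o]
/e/ harmonizes with /u/ ([+round]) → [ø]

[ʃobøsøkub]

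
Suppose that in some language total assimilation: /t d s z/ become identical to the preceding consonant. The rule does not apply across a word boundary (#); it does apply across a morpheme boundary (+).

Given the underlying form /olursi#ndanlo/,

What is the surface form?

[olurri#nnanlo]

/s/ after /r/ → [r] (total assimilation)
/d/ after /n/ → [n] (total assimilation)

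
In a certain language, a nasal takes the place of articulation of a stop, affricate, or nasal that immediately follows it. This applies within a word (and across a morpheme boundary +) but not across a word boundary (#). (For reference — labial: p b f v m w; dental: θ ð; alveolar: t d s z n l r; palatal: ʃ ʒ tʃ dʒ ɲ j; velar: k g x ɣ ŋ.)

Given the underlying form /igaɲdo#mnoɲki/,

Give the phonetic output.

/ɲ/ before /d/ (alveolar) → [n]
/m/ before /n/ (alveolar) → [n]
/ɲ/ before /k/ (velar) → [ŋ]

[igando#nnoŋki]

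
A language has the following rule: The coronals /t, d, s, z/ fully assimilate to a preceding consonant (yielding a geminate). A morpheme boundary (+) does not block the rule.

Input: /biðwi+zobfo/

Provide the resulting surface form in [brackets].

no segment meets the rule's conditions; no change.

[biðwi+zobfo]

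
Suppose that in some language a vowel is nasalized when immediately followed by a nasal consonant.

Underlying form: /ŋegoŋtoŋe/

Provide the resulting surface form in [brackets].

/o/ before nasal /ŋ/ → [õ]
/o/ before nasal /ŋ/ → [õ]

[ŋegõŋtõŋe]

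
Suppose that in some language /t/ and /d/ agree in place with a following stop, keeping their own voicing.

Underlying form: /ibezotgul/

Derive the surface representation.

[ibezokgul]

/t/ before /g/ (velar) → [k]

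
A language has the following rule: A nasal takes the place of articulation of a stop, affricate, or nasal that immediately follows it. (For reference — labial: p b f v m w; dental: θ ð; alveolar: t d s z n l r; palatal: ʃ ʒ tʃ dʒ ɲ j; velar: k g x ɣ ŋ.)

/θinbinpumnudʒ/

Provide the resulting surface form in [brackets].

[θimbimpunnudʒ]

/n/ before /b/ (labial) → [m]
/n/ before /p/ (labial) → [m]
/m/ before /n/ (alveolar) → [n]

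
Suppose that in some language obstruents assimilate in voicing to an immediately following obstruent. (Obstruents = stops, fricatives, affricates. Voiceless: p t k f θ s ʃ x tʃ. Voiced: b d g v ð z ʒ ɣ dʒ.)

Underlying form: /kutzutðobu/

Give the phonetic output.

/t/ before /z/ (voiced) → [d]
/t/ before /ð/ (voiced) → [d]

[kudzudðobu]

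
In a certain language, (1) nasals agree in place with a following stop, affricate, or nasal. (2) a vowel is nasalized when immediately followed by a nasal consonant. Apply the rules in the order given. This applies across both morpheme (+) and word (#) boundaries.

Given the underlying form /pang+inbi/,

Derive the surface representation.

Rule 1: /n/ before /g/ (velar) → [ŋ]
Rule 1: /n/ before /b/ (labial) → [m]
After rule 1: paŋg+imbi
Rule 2: /a/ before nasal /ŋ/ → [ã]
Rule 2: /i/ before nasal /m/ → [ĩ]

[pãŋg+ĩmbi]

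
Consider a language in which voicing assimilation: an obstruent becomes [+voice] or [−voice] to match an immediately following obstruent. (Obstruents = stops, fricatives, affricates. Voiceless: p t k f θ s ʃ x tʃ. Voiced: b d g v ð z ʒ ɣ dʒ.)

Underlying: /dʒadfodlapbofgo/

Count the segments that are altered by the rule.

3

/d/ before /f/ (voiceless) → [t]
/p/ before /b/ (voiced) → [b]
/f/ before /g/ (voiced) → [v]
3 segments change.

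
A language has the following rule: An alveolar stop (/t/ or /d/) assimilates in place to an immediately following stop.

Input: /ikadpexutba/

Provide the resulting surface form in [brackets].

/d/ before /p/ (labial) → [b]
/t/ before /b/ (labial) → [p]

[ikabpexupba]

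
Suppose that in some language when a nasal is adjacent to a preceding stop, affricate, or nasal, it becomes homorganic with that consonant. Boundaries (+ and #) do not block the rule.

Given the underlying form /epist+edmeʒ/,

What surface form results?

/m/ after /d/ (alveolar) → [n]

[epist+edneʒ]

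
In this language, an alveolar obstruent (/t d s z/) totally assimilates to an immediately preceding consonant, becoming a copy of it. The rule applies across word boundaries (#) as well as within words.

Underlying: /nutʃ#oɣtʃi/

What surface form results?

[nutʃ#oɣtʃi]

no segment meets the rule's conditions; no change.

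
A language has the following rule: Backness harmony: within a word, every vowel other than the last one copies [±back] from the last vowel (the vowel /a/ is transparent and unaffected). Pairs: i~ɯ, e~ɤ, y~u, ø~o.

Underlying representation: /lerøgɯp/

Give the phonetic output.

/e/ harmonizes with /ɯ/ ([+back]) → [ɤ]
/ø/ harmonizes with /ɯ/ ([+back]) → [o]

[lɤrogɯp]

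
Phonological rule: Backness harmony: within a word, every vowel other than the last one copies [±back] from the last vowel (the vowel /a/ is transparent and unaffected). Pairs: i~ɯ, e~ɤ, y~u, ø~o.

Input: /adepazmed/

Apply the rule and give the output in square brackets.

no segment meets the rule's conditions; no change.

[adepazmed]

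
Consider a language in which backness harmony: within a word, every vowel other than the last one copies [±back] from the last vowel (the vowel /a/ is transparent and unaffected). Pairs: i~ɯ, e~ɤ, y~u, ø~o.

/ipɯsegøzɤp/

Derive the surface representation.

/i/ harmonizes with /ɤ/ ([+back]) → [ɯ]
/e/ harmonizes with /ɤ/ ([+back]) → [ɤ]
/ø/ harmonizes with /ɤ/ ([+back]) → [o]

[ɯpɯsɤgozɤp]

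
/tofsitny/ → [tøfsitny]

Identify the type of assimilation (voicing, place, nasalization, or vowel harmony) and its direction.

vowel harmony, regressive

/o/→[ø].
Vowels agree with the last vowel, so the harmony is regressive.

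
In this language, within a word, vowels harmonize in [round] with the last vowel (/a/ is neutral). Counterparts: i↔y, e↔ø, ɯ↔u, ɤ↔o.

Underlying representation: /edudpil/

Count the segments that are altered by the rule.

1

/u/ harmonizes with /i/ ([-round]) → [ɯ]
1 segment changes.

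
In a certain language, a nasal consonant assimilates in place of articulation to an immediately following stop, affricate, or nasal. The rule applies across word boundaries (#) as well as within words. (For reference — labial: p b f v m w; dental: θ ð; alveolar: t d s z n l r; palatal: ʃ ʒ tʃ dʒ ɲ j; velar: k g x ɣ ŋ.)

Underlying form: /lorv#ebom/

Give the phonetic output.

no segment meets the rule's conditions; no change.

[lorv#ebom]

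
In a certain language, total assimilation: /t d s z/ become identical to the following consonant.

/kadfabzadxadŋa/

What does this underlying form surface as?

/d/ before /f/ → [f] (total assimilation)
/d/ before /x/ → [x] (total assimilation)
/d/ before /ŋ/ → [ŋ] (total assimilation)

[kaffabzaxxaŋŋa]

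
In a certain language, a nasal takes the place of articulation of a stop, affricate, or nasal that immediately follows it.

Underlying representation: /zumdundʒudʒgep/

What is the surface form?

/m/ before /d/ (alveolar) → [n]
/n/ before /dʒ/ (palatal) → [ɲ]

[zunduɲdʒudʒgep]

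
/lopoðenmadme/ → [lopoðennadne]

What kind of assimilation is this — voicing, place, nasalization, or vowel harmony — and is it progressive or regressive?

/m/→[n] /m/→[n].
Each target copies a feature from the preceding segment, so the direction is progressive.

place assimilation, progressive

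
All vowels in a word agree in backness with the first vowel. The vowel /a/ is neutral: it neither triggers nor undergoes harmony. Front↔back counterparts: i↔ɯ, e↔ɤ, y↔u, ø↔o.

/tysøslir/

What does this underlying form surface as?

[tysøslir]

no segment meets the rule's conditions; no change.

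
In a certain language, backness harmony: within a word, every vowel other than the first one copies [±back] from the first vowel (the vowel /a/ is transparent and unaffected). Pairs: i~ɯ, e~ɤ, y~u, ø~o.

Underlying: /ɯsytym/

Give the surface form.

/y/ harmonizes with /ɯ/ ([+back]) → [u]
/y/ harmonizes with /ɯ/ ([+back]) → [u]

[ɯsutum]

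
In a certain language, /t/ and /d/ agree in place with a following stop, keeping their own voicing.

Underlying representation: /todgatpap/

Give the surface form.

[toggappap]

/d/ before /g/ (velar) → [g]
/t/ before /p/ (labial) → [p]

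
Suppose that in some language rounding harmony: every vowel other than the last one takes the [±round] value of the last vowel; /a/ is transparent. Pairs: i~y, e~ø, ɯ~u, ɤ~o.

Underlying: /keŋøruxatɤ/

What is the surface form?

[keŋerɯxatɤ]

/ø/ harmonizes with /ɤ/ ([-round]) → [e]
/u/ harmonizes with /ɤ/ ([-round]) → [ɯ]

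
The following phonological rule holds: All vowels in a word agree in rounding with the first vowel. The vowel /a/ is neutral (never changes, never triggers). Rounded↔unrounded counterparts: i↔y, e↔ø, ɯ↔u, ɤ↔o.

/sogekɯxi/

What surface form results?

[sogøkuxy]

/e/ harmonizes with /o/ ([+round]) → [ø]
/ɯ/ harmonizes with /o/ ([+round]) → [u]
/i/ harmonizes with /o/ ([+round]) → [y]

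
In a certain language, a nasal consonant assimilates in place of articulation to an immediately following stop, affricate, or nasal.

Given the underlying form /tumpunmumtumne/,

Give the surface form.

/n/ before /m/ (labial) → [m]
/m/ before /t/ (alveolar) → [n]
/m/ before /n/ (alveolar) → [n]

[tumpummuntunne]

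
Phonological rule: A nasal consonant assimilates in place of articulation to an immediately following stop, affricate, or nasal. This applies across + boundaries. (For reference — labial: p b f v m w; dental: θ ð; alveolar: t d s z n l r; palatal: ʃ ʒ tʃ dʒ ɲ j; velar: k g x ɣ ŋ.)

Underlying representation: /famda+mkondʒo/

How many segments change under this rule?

3

/m/ before /d/ (alveolar) → [n]
/m/ before /k/ (velar) → [ŋ]
/n/ before /dʒ/ (palatal) → [ɲ]
3 segments change.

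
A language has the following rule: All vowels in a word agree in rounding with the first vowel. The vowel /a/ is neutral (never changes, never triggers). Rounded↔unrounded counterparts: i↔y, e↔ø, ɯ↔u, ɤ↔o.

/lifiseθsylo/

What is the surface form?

/y/ harmonizes with /i/ ([-round]) → [i]
/o/ harmonizes with /i/ ([-round]) → [ɤ]

[lifiseθsilɤ]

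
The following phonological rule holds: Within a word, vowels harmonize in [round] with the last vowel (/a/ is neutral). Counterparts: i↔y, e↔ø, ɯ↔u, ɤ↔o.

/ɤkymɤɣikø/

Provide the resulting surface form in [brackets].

/ɤ/ harmonizes with /ø/ ([+round]) → [o]
/ɤ/ harmonizes with /ø/ ([+round]) → [o]
/i/ harmonizes with /ø/ ([+round]) → [y]

[okymoɣykø]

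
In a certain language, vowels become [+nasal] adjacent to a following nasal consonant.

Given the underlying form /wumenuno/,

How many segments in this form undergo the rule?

/u/ before nasal /m/ → [ũ]
/e/ before nasal /n/ → [ẽ]
/u/ before nasal /n/ → [ũ]
3 segments change.

3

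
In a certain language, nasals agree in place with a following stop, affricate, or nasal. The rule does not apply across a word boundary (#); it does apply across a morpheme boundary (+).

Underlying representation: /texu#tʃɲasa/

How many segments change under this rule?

No segment meets the rule's conditions.

0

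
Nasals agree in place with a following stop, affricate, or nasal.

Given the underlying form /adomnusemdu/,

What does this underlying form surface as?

/m/ before /n/ (alveolar) → [n]
/m/ before /d/ (alveolar) → [n]

[adonnusendu]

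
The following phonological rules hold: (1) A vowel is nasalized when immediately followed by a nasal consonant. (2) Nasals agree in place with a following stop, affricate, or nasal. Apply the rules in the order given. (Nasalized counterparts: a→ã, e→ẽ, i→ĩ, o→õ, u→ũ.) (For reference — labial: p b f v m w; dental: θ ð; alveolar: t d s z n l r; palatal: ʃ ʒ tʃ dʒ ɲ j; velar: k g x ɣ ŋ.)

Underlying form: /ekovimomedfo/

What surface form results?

Rule 1: /i/ before nasal /m/ → [ĩ]
Rule 1: /o/ before nasal /m/ → [õ]
After rule 1: ekovĩmõmedfo
Rule 2: no segment meets the rule's conditions; no change.

[ekovĩmõmedfo]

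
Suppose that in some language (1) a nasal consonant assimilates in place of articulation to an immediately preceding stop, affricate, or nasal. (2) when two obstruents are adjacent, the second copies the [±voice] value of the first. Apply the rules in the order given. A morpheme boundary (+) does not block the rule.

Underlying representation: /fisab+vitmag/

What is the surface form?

Rule 1: /m/ after /t/ (alveolar) → [n]
After rule 1: fisab+vitnag
Rule 2: no segment meets the rule's conditions; no change.

[fisab+vitnag]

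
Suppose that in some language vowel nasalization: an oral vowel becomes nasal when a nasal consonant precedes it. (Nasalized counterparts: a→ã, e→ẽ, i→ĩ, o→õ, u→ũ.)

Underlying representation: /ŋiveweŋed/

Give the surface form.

[ŋĩveweŋẽd]

/i/ after nasal /ŋ/ → [ĩ]
/e/ after nasal /ŋ/ → [ẽ]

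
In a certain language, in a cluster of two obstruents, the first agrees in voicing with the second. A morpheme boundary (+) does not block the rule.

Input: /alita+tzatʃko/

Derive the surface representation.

[alita+dzatʃko]

/t/ before /z/ (voiced) → [d]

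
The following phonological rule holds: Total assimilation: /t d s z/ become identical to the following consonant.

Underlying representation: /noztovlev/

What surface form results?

/z/ before /t/ → [t] (total assimilation)

[nottovlev]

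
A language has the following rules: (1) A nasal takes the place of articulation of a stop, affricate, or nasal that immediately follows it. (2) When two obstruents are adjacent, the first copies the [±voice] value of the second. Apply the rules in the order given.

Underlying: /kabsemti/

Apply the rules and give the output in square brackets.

[kapsenti]

Rule 1: /m/ before /t/ (alveolar) → [n]
After rule 1: kabsenti
Rule 2: /b/ before /s/ (voiceless) → [p]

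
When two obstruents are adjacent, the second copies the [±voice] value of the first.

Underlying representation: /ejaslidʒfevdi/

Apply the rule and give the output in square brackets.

[ejaslidʒvevdi]

/f/ after /dʒ/ (voiced) → [v]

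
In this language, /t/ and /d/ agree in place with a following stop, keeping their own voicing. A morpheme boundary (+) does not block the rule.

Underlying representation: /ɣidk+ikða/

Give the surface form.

/d/ before /k/ (velar) → [g]

[ɣigk+ikða]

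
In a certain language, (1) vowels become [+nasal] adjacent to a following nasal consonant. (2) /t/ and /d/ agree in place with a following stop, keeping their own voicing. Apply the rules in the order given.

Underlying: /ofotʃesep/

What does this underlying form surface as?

Rule 1: no segment meets the rule's conditions; no change.
After rule 1: ofotʃesep
Rule 2: no segment meets the rule's conditions; no change.

[ofotʃesep]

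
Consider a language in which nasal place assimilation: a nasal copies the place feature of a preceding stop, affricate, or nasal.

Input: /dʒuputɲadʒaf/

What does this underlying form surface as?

/ɲ/ after /t/ (alveolar) → [n]

[dʒuputnadʒaf]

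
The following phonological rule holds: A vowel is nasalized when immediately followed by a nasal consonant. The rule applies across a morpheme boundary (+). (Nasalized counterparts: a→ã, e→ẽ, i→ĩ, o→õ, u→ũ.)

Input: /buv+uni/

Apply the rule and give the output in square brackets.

[buv+ũni]

/u/ before nasal /n/ → [ũ]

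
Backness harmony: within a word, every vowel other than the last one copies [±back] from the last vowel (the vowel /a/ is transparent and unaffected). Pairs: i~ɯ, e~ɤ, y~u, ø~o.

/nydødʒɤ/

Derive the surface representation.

[nudodʒɤ]

/y/ harmonizes with /ɤ/ ([+back]) → [u]
/ø/ harmonizes with /ɤ/ ([+back]) → [o]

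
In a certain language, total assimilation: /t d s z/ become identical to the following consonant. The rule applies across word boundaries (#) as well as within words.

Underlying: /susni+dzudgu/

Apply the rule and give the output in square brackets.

[sunni+zzuggu]

/s/ before /n/ → [n] (total assimilation)
/d/ before /z/ → [z] (total assimilation)
/d/ before /g/ → [g] (total assimilation)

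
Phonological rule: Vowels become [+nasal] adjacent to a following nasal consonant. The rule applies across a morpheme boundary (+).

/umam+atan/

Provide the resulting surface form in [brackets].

/u/ before nasal /m/ → [ũ]
/a/ before nasal /m/ → [ã]
/a/ before nasal /n/ → [ã]

[ũmãm+atãn]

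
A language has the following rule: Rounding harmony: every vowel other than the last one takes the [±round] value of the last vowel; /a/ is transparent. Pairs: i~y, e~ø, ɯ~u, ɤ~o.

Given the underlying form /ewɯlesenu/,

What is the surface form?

/e/ harmonizes with /u/ ([+round]) → [ø]
/ɯ/ harmonizes with /u/ ([+round]) → [u]
/e/ harmonizes with /u/ ([+round]) → [ø]
/e/ harmonizes with /u/ ([+round]) → [ø]

[øwuløsønu]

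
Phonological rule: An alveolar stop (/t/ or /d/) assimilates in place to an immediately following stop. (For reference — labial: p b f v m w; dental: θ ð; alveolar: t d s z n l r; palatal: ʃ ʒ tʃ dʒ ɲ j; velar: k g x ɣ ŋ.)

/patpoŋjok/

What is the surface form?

[pappoŋjok]

/t/ before /p/ (labial) → [p]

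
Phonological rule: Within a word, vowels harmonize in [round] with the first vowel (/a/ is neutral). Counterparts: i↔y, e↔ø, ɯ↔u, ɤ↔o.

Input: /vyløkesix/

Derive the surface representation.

[vyløkøsyx]

/e/ harmonizes with /y/ ([+round]) → [ø]
/i/ harmonizes with /y/ ([+round]) → [y]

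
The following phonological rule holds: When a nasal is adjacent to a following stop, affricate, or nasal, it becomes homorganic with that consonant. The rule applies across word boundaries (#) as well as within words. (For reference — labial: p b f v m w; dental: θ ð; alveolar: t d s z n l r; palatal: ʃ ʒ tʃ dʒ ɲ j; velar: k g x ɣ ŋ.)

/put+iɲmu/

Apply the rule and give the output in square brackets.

[put+immu]

/ɲ/ before /m/ (labial) → [m]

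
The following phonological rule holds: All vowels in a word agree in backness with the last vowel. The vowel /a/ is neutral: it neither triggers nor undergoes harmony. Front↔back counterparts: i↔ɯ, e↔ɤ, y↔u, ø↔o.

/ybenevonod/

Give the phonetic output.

[ubɤnɤvonod]

/y/ harmonizes with /o/ ([+back]) → [u]
/e/ harmonizes with /o/ ([+back]) → [ɤ]
/e/ harmonizes with /o/ ([+back]) → [ɤ]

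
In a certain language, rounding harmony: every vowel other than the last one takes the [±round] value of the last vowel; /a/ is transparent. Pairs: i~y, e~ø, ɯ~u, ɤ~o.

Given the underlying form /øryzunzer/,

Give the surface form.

/ø/ harmonizes with /e/ ([-round]) → [e]
/y/ harmonizes with /e/ ([-round]) → [i]
/u/ harmonizes with /e/ ([-round]) → [ɯ]

[erizɯnzer]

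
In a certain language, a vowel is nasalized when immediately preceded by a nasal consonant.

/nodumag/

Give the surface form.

/o/ after nasal /n/ → [õ]
/a/ after nasal /m/ → [ã]

[nõdumãg]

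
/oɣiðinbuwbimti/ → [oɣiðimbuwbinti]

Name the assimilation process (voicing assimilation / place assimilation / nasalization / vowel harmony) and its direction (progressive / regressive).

/n/→[m] /m/→[n].
Each target copies a feature from the following segment, so the direction is regressive.

place assimilation, regressive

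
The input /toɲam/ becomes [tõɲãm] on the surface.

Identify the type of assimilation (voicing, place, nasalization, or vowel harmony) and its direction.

/o/→[õ] /a/→[ã].
Each target copies a feature from the following segment, so the direction is regressive.

nasalization, regressive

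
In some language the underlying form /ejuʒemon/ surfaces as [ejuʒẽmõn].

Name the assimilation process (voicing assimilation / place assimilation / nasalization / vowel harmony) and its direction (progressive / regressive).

/e/→[ẽ] /o/→[õ].
Each target copies a feature from the following segment, so the direction is regressive.

nasalization, regressive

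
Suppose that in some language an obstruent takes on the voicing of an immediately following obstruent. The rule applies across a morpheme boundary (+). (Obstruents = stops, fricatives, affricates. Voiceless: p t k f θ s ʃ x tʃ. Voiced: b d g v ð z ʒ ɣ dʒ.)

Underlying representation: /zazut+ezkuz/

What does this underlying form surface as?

[zazut+eskuz]

/z/ before /k/ (voiceless) → [s]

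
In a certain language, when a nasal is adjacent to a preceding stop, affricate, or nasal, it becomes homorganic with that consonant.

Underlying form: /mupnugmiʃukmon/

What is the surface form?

[mupmugŋiʃukŋon]

/n/ after /p/ (labial) → [m]
/m/ after /g/ (velar) → [ŋ]
/m/ after /k/ (velar) → [ŋ]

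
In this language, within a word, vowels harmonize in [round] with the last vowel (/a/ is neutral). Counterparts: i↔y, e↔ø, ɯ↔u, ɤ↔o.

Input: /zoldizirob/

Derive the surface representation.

/i/ harmonizes with /o/ ([+round]) → [y]
/i/ harmonizes with /o/ ([+round]) → [y]

[zoldyzyrob]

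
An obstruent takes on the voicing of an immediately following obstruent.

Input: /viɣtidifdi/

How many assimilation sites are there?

2

/ɣ/ before /t/ (voiceless) → [x]
/f/ before /d/ (voiced) → [v]
2 segments change.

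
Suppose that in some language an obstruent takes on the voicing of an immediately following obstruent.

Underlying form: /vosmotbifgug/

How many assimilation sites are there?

2

/t/ before /b/ (voiced) → [d]
/f/ before /g/ (voiced) → [v]
2 segments change.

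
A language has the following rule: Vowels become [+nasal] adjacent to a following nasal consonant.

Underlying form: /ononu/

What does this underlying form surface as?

[õnõnu]

/o/ before nasal /n/ → [õ]
/o/ before nasal /n/ → [õ]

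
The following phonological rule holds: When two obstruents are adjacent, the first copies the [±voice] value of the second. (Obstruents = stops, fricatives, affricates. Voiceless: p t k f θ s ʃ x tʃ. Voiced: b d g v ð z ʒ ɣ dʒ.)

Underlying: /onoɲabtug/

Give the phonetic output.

/b/ before /t/ (voiceless) → [p]

[onoɲaptug]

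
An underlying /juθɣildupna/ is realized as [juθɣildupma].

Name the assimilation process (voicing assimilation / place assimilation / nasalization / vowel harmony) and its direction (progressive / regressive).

place assimilation, progressive

/n/→[m].
Each target copies a feature from the preceding segment, so the direction is progressive.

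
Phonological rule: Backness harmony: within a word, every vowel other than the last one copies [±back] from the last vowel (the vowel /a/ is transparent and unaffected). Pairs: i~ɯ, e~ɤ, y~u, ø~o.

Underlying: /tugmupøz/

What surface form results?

[tygmypøz]

/u/ harmonizes with /ø/ ([-back]) → [y]
/u/ harmonizes with /ø/ ([-back]) → [y]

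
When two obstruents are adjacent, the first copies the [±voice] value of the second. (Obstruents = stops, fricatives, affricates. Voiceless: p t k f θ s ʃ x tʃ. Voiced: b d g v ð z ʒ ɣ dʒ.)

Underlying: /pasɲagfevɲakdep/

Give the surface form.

/g/ before /f/ (voiceless) → [k]
/k/ before /d/ (voiced) → [g]

[pasɲakfevɲagdep]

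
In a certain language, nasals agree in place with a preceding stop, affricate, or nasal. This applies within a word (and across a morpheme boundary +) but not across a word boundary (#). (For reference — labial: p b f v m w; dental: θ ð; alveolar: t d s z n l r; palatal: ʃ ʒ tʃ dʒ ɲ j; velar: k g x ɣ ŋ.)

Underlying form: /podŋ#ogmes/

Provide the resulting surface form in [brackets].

/ŋ/ after /d/ (alveolar) → [n]
/m/ after /g/ (velar) → [ŋ]

[podn#ogŋes]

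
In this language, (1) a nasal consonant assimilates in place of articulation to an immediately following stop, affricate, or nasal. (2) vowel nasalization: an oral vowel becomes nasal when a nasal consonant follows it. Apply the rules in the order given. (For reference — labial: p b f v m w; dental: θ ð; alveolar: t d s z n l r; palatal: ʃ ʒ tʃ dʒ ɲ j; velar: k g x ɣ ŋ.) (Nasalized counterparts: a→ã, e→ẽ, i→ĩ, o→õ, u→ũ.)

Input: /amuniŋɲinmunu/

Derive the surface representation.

[ãmũnĩɲɲĩmmũnu]

Rule 1: /ŋ/ before /ɲ/ (palatal) → [ɲ]
Rule 1: /n/ before /m/ (labial) → [m]
After rule 1: amuniɲɲimmunu
Rule 2: /a/ before nasal /m/ → [ã]
Rule 2: /u/ before nasal /n/ → [ũ]
Rule 2: /i/ before nasal /ɲ/ → [ĩ]
Rule 2: /i/ before nasal /m/ → [ĩ]
Rule 2: /u/ before nasal /n/ → [ũ]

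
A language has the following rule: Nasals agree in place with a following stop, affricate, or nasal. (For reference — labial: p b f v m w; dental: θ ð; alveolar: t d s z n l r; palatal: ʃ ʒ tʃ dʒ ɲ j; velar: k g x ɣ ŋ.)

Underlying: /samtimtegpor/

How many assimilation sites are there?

/m/ before /t/ (alveolar) → [n]
/m/ before /t/ (alveolar) → [n]
2 segments change.

2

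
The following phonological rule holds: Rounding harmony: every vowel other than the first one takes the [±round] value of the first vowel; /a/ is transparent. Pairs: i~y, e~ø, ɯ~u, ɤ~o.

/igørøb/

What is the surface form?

/ø/ harmonizes with /i/ ([-round]) → [e]
/ø/ harmonizes with /i/ ([-round]) → [e]

[igereb]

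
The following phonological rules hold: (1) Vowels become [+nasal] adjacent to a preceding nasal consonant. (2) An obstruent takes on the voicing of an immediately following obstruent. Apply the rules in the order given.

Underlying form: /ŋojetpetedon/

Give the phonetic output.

Rule 1: /o/ after nasal /ŋ/ → [õ]
After rule 1: ŋõjetpetedon
Rule 2: no segment meets the rule's conditions; no change.

[ŋõjetpetedon]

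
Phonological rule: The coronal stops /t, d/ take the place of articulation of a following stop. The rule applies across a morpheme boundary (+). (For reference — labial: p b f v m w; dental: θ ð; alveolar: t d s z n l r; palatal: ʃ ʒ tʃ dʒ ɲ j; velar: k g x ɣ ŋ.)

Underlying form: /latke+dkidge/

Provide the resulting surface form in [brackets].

[lakke+gkigge]

/t/ before /k/ (velar) → [k]
/d/ before /k/ (velar) → [g]
/d/ before /g/ (velar) → [g]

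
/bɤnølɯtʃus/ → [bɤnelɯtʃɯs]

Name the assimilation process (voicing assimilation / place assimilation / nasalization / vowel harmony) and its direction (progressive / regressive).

vowel harmony, progressive

/ø/→[e] /u/→[ɯ].
Vowels agree with the first vowel, so the harmony is progressive.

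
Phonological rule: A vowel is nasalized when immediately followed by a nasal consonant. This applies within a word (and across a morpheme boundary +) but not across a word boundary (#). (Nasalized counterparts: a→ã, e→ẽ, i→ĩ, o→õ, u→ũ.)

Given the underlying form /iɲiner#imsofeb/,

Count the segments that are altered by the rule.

/i/ before nasal /ɲ/ → [ĩ]
/i/ before nasal /n/ → [ĩ]
/i/ before nasal /m/ → [ĩ]
3 segments change.

3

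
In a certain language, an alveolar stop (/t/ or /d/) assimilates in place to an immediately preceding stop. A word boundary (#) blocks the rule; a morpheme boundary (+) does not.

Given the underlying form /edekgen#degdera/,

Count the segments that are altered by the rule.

/d/ after /g/ (velar) → [g]
1 segment changes.

1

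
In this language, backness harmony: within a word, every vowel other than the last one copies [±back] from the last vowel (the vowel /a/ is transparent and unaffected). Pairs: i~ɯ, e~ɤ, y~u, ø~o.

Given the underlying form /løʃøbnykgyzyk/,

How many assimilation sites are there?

No segment meets the rule's conditions.

0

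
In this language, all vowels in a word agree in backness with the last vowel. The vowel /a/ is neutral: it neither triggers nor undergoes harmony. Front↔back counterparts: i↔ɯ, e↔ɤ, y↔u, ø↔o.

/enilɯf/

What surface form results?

[ɤnɯlɯf]

/e/ harmonizes with /ɯ/ ([+back]) → [ɤ]
/i/ harmonizes with /ɯ/ ([+back]) → [ɯ]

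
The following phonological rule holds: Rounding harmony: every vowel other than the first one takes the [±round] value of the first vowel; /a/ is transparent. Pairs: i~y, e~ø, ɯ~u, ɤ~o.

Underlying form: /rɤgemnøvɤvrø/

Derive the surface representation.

[rɤgemnevɤvre]

/ø/ harmonizes with /ɤ/ ([-round]) → [e]
/ø/ harmonizes with /ɤ/ ([-round]) → [e]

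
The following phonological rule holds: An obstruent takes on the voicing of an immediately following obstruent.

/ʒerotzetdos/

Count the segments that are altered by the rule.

2

/t/ before /z/ (voiced) → [d]
/t/ before /d/ (voiced) → [d]
2 segments change.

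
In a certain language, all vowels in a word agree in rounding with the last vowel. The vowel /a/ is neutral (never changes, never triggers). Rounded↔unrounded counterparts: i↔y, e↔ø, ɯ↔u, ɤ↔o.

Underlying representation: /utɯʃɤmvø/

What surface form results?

[utuʃomvø]

/ɯ/ harmonizes with /ø/ ([+round]) → [u]
/ɤ/ harmonizes with /ø/ ([+round]) → [o]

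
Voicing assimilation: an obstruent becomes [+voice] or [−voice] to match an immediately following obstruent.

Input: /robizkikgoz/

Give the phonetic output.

/z/ before /k/ (voiceless) → [s]
/k/ before /g/ (voiced) → [g]

[robiskiggoz]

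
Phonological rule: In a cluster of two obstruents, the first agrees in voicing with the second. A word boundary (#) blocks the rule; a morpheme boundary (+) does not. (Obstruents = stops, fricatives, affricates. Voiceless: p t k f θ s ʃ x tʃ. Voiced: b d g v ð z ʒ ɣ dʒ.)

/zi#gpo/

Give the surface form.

/g/ before /p/ (voiceless) → [k]

[zi#kpo]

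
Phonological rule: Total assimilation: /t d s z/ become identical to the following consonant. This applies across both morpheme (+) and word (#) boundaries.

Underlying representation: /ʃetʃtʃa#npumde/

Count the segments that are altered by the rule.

No segment meets the rule's conditions.

0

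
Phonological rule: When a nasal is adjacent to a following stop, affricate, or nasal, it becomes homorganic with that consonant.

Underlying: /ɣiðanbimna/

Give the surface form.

/n/ before /b/ (labial) → [m]
/m/ before /n/ (alveolar) → [n]

[ɣiðambinna]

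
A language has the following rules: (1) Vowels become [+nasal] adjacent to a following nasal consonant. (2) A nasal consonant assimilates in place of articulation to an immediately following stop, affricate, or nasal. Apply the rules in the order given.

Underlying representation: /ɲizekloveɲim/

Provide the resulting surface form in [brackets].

[ɲizeklovẽɲĩm]

Rule 1: /e/ before nasal /ɲ/ → [ẽ]
Rule 1: /i/ before nasal /m/ → [ĩ]
After rule 1: ɲizeklovẽɲĩm
Rule 2: no segment meets the rule's conditions; no change.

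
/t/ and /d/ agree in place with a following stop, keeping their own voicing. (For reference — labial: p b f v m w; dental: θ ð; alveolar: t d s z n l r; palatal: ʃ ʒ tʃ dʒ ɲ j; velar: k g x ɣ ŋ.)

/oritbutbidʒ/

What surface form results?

/t/ before /b/ (labial) → [p]
/t/ before /b/ (labial) → [p]

[oripbupbidʒ]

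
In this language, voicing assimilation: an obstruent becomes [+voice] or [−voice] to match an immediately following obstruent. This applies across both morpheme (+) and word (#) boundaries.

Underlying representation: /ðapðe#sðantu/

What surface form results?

/p/ before /ð/ (voiced) → [b]
/s/ before /ð/ (voiced) → [z]

[ðabðe#zðantu]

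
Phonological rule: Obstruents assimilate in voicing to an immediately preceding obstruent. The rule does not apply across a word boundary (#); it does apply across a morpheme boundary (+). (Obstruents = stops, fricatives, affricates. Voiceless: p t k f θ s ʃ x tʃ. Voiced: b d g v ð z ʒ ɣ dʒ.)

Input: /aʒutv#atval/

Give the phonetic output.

[aʒutf#atfal]

/v/ after /t/ (voiceless) → [f]
/v/ after /t/ (voiceless) → [f]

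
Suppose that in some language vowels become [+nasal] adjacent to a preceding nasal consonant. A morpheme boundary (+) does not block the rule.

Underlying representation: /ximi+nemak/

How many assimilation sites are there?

3

/i/ after nasal /m/ → [ĩ]
/e/ after nasal /n/ → [ẽ]
/a/ after nasal /m/ → [ã]
3 segments change.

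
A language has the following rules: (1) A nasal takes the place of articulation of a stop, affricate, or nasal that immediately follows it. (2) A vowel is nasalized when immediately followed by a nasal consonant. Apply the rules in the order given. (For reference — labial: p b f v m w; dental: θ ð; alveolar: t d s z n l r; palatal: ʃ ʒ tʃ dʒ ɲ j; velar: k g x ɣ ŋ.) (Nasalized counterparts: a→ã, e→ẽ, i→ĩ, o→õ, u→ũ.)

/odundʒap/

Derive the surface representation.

Rule 1: /n/ before /dʒ/ (palatal) → [ɲ]
After rule 1: oduɲdʒap
Rule 2: /u/ before nasal /ɲ/ → [ũ]

[odũɲdʒap]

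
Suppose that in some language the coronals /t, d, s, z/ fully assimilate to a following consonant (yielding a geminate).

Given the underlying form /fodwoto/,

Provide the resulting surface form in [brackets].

/d/ before /w/ → [w] (total assimilation)

[fowwoto]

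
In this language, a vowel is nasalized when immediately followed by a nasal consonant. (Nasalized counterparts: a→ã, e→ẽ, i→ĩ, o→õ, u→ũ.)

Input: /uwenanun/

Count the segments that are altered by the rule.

/e/ before nasal /n/ → [ẽ]
/a/ before nasal /n/ → [ã]
/u/ before nasal /n/ → [ũ]
3 segments change.

3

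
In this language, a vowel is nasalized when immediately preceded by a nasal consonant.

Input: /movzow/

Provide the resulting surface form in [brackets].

[mõvzow]

/o/ after nasal /m/ → [õ]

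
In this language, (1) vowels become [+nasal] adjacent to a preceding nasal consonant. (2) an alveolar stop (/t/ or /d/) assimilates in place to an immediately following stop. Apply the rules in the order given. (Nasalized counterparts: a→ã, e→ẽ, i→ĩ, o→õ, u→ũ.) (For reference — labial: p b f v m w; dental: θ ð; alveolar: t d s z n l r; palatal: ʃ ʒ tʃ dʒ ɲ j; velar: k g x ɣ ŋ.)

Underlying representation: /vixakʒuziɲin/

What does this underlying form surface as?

Rule 1: /i/ after nasal /ɲ/ → [ĩ]
After rule 1: vixakʒuziɲĩn
Rule 2: no segment meets the rule's conditions; no change.

[vixakʒuziɲĩn]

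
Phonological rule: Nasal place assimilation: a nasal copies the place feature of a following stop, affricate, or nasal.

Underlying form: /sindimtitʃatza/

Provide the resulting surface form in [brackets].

[sindintitʃatza]

/m/ before /t/ (alveolar) → [n]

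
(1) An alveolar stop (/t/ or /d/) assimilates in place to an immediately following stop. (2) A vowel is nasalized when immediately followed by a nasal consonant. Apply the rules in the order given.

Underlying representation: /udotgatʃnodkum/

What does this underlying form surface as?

Rule 1: /t/ before /g/ (velar) → [k]
Rule 1: /d/ before /k/ (velar) → [g]
After rule 1: udokgatʃnogkum
Rule 2: /u/ before nasal /m/ → [ũ]

[udokgatʃnogkũm]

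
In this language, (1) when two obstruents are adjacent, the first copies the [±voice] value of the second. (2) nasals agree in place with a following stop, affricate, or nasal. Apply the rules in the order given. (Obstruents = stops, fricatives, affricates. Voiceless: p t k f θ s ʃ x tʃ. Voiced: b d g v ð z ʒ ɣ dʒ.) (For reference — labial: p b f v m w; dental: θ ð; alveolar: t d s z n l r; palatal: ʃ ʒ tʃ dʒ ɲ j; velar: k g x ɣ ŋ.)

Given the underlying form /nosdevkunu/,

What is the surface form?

Rule 1: /s/ before /d/ (voiced) → [z]
Rule 1: /v/ before /k/ (voiceless) → [f]
After rule 1: nozdefkunu
Rule 2: no segment meets the rule's conditions; no change.

[nozdefkunu]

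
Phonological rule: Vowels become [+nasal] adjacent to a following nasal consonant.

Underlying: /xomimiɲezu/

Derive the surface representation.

[xõmĩmĩɲezu]

/o/ before nasal /m/ → [õ]
/i/ before nasal /m/ → [ĩ]
/i/ before nasal /ɲ/ → [ĩ]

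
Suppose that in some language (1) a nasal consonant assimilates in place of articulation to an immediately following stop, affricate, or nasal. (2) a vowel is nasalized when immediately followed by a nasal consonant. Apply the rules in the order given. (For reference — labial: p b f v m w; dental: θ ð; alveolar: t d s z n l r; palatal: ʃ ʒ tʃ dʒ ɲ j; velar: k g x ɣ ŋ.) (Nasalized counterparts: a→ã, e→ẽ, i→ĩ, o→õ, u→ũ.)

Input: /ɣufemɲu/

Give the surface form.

Rule 1: /m/ before /ɲ/ (palatal) → [ɲ]
After rule 1: ɣufeɲɲu
Rule 2: /e/ before nasal /ɲ/ → [ẽ]

[ɣufẽɲɲu]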